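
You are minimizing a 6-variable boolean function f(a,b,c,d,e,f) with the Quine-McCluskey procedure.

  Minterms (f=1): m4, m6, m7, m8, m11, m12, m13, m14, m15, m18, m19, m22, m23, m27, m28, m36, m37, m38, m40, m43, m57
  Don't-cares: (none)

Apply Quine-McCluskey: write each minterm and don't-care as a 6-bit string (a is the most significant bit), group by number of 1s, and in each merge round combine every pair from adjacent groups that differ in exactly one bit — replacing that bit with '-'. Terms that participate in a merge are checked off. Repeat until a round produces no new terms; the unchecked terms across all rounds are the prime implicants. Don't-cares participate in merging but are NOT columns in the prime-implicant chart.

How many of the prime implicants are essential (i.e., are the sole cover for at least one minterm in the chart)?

Round 0: 000100✓ 000110✓ 000111✓ 001000✓ 001011✓ 001100✓ 001101✓ 001110✓ 001111✓ 010010✓ 010011✓ 010110✓ 010111✓ 011011✓ 011100✓ 100100✓ 100101✓ 100110✓ 101000✓ 101011✓ 111001
Round 1: -00100✓ -00110✓ -01000 -01011 0-0110✓ 0-0111✓ 0-1011 0-1100 00-100✓ 00-110✓ 00-111✓ 0001-0✓ 00011-✓ 001-00 001-11 0011-0✓ 0011-1✓ 00110-✓ 00111-✓ 01-011 010-10✓ 010-11✓ 01001-✓ 01011-✓ 1001-0✓ 10010-
Round 2: -001-0 0-011- 00-1-0 00-11- 0011-- 010-1-
PIs = {-001-0, -01000, -01011, 0-011-, 0-1011, 0-1100, 00-1-0, 00-11-, 001-00, 001-11, 0011--, 01-011, 010-1-, 10010-, 111001}
Coverage chart:
  m4: -001-0,00-1-0
  m6: -001-0,0-011-,00-1-0,00-11-
  m7: 0-011-,00-11-
  m8: -01000,001-00
  m11: -01011,0-1011,001-11
  m12: 0-1100,00-1-0,001-00,0011--
  m13: 0011-- ←essential
  m14: 00-1-0,00-11-,0011--
  m15: 00-11-,001-11,0011--
  m18: 010-1- ←essential
  m19: 01-011,010-1-
  m22: 0-011-,010-1-
  m23: 0-011-,010-1-
  m27: 0-1011,01-011
  m28: 0-1100 ←essential
  m36: -001-0,10010-
  m37: 10010- ←essential
  m38: -001-0 ←essential
  m40: -01000 ←essential
  m43: -01011 ←essential
  m57: 111001 ←essential
Essential: -001-0, -01000, -01011, 0-1100, 0011--, 010-1-, 10010-, 111001

8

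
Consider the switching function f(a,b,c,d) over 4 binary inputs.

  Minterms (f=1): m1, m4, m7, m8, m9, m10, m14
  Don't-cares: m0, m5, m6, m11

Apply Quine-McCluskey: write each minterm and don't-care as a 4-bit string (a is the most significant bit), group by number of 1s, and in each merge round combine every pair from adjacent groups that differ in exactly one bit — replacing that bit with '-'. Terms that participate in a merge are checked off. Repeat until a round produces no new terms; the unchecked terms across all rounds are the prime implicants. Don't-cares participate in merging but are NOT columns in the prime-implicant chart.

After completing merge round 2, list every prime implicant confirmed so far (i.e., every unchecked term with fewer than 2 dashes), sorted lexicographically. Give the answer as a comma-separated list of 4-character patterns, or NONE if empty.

-110, 1-10

[col 0] 0000*, 0001*, 0100*, 0101*, 0110*, 0111*, 1000*, 1001*, 1010*, 1011*, 1110*
[col 1] -000*, -001*, -110, 0-00*, 0-01*, 000-*, 01-0*, 01-1*, 010-*, 011-*, 1-10, 10-0*, 10-1*, 100-*, 101-*
[col 2] -00-, 0-0-, 01--, 10--
Prime implicants: -00-, -110, 0-0-, 01--, 1-10, 10--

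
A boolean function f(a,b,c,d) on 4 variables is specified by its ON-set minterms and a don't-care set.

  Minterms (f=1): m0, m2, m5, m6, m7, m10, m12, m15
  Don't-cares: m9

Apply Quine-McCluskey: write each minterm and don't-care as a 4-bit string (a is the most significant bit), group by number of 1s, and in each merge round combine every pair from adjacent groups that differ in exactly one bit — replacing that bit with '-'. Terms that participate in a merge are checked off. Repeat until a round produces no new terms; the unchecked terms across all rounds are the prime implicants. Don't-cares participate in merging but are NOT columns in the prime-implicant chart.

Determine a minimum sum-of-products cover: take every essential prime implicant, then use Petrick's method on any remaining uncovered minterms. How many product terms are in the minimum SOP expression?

size-2^0 implicants → 0000(✓)  0010(✓)  0101(✓)  0110(✓)  0111(✓)  1001  1010(✓)  1100  1111(✓)
size-2^1 implicants → -010  -111  0-10  00-0  01-1  011-
Unchecked terms (primes): -010, -111, 0-10, 00-0, 01-1, 011-, 1001, 1100
Minterm coverage:
  m0 ⊆ 00-0 [E]
  m2 ⊆ -010,0-10,00-0
  m5 ⊆ 01-1 [E]
  m6 ⊆ 0-10,011-
  m7 ⊆ -111,01-1,011-
  m10 ⊆ -010 [E]
  m12 ⊆ 1100 [E]
  m15 ⊆ -111 [E]
E = {-010, -111, 00-0, 01-1, 1100}
Petrick residual → 0-10
Cover = b'cd' + bcd + a'cd' + a'b'd' + a'bd + abc'd'  |cover|=6

6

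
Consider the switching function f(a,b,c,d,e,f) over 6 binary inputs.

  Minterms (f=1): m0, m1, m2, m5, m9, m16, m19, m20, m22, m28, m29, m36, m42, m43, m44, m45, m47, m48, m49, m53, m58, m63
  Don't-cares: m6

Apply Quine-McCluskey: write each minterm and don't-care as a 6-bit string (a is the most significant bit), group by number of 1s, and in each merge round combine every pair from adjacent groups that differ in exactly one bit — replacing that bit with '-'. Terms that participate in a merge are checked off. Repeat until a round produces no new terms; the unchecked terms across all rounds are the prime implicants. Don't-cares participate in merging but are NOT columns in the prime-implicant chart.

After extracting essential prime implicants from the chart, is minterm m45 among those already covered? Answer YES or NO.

size-2^0 implicants → 000000(✓)  000001(✓)  000010(✓)  000101(✓)  000110(✓)  001001(✓)  010000(✓)  010011  010100(✓)  010110(✓)  011100(✓)  011101(✓)  100100(✓)  101010(✓)  101011(✓)  101100(✓)  101101(✓)  101111(✓)  110000(✓)  110001(✓)  110101(✓)  111010(✓)  111111(✓)
size-2^1 implicants → -10000  0-0000  0-0110  00-001  000-01  000-10  0000-0  00000-  01-100  010-00  0101-0  01110-  1-1010  1-1111  10-100  101-11  10101-  1011-1  10110-  110-01  11000-
Unchecked terms (primes): -10000, 0-0000, 0-0110, 00-001, 000-01, 000-10, 0000-0, 00000-, 01-100, 010-00, 010011, 0101-0, 01110-, 1-1010, 1-1111, 10-100, 101-11, 10101-, 1011-1, 10110-, 110-01, 11000-
Minterm coverage:
  m0 ⊆ 0-0000,0000-0,00000-
  m1 ⊆ 00-001,000-01,00000-
  m2 ⊆ 000-10,0000-0
  m5 ⊆ 000-01 [E]
  m9 ⊆ 00-001 [E]
  m16 ⊆ -10000,0-0000,010-00
  m19 ⊆ 010011 [E]
  m20 ⊆ 01-100,010-00,0101-0
  m22 ⊆ 0-0110,0101-0
  m28 ⊆ 01-100,01110-
  m29 ⊆ 01110- [E]
  m36 ⊆ 10-100 [E]
  m42 ⊆ 1-1010,10101-
  m43 ⊆ 101-11,10101-
  m44 ⊆ 10-100,10110-
  m45 ⊆ 1011-1,10110-
  m47 ⊆ 1-1111,101-11,1011-1
  m48 ⊆ -10000,11000-
  m49 ⊆ 110-01,11000-
  m53 ⊆ 110-01 [E]
  m58 ⊆ 1-1010 [E]
  m63 ⊆ 1-1111 [E]
E = {00-001, 000-01, 010011, 01110-, 1-1010, 1-1111, 10-100, 110-01}

NO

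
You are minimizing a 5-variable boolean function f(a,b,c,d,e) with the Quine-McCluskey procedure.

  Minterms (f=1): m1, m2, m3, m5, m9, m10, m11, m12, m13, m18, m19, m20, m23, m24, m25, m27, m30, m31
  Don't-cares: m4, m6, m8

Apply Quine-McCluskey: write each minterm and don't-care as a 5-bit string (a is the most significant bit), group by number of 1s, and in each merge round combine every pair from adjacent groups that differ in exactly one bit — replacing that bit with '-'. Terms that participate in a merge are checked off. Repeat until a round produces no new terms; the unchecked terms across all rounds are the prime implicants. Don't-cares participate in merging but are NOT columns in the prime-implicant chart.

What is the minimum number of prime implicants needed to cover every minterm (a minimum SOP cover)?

8

Round 0: 00001✓ 00010✓ 00011✓ 00100✓ 00101✓ 00110✓ 01000✓ 01001✓ 01010✓ 01011✓ 01100✓ 01101✓ 10010✓ 10011✓ 10100✓ 10111✓ 11000✓ 11001✓ 11011✓ 11110✓ 11111✓
Round 1: -0010✓ -0011✓ -0100 -1000✓ -1001✓ -1011✓ 0-001✓ 0-010✓ 0-011✓ 0-100✓ 0-101✓ 00-01✓ 00-10 000-1✓ 0001-✓ 001-0 0010-✓ 01-00✓ 01-01✓ 010-0✓ 010-1✓ 0100-✓ 0101-✓ 0110-✓ 1-011✓ 1-111✓ 10-11✓ 1001-✓ 11-11✓ 110-1✓ 1100-✓ 1111-
Round 2: --011 -001- -10-1 -100- 0--01 0-0-1 0-01- 0-10- 01-0- 010-- 1--11
PIs = {--011, -001-, -0100, -10-1, -100-, 0--01, 0-0-1, 0-01-, 0-10-, 00-10, 001-0, 01-0-, 010--, 1--11, 1111-}
Coverage chart:
  m1: 0--01,0-0-1
  m2: -001-,0-01-,00-10
  m3: --011,-001-,0-0-1,0-01-
  m5: 0--01,0-10-
  m9: -10-1,-100-,0--01,0-0-1,01-0-,010--
  m10: 0-01-,010--
  m11: --011,-10-1,0-0-1,0-01-,010--
  m12: 0-10-,01-0-
  m13: 0--01,0-10-,01-0-
  m18: -001- ←essential
  m19: --011,-001-,1--11
  m20: -0100 ←essential
  m23: 1--11 ←essential
  m24: -100- ←essential
  m25: -10-1,-100-
  m27: --011,-10-1,1--11
  m30: 1111- ←essential
  m31: 1--11,1111-
Essential: -001-, -0100, -100-, 1--11, 1111-
Petrick residual → 0--01, 0-01-, 0-10-
Min cover (8 terms): b'c'd + b'cd'e' + bc'd' + a'd'e + a'c'd + a'cd' + ade + abcd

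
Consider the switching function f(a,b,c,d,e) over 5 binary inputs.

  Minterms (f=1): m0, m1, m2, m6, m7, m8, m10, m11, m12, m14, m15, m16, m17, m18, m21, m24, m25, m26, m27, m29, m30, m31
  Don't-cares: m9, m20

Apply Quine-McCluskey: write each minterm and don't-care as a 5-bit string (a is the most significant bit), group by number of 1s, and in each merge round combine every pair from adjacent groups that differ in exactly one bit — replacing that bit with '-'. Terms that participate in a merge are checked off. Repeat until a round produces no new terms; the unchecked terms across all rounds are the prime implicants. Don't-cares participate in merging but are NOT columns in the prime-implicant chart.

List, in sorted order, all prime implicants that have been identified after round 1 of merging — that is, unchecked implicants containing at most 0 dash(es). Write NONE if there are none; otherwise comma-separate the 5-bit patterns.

NONE

Round 0: 00000✓ 00001✓ 00010✓ 00110✓ 00111✓ 01000✓ 01001✓ 01010✓ 01011✓ 01100✓ 01110✓ 01111✓ 10000✓ 10001✓ 10010✓ 10100✓ 10101✓ 11000✓ 11001✓ 11010✓ 11011✓ 11101✓ 11110✓ 11111✓
Round 1: -0000✓ -0001✓ -0010✓ -1000✓ -1001✓ -1010✓ -1011✓ -1110✓ -1111✓ 0-000✓ 0-001✓ 0-010✓ 0-110✓ 0-111✓ 00-10✓ 000-0✓ 0000-✓ 0011-✓ 01-00✓ 01-10✓ 01-11✓ 010-0✓ 010-1✓ 0100-✓ 0101-✓ 011-0✓ 0111-✓ 1-000✓ 1-001✓ 1-010✓ 1-101✓ 10-00✓ 10-01✓ 100-0✓ 1000-✓ 1010-✓ 11-01✓ 11-10✓ 11-11✓ 110-0✓ 110-1✓ 1100-✓ 1101-✓ 111-1✓ 1111-✓
Round 2: --000✓ --001✓ --010✓ -00-0✓ -000-✓ -1-10✓ -1-11✓ -10-0✓ -10-1✓ -100-✓ -101-✓ -111-✓ 0--10 0-0-0✓ 0-00-✓ 0-11- 01--0 01-1-✓ 010--✓ 1--01 1-0-0✓ 1-00-✓ 10-0- 11--1 11-1-✓ 110--✓
Round 3: --0-0 --00- -1-1- -10--
PIs = {--0-0, --00-, -1-1-, -10--, 0--10, 0-11-, 01--0, 1--01, 10-0-, 11--1}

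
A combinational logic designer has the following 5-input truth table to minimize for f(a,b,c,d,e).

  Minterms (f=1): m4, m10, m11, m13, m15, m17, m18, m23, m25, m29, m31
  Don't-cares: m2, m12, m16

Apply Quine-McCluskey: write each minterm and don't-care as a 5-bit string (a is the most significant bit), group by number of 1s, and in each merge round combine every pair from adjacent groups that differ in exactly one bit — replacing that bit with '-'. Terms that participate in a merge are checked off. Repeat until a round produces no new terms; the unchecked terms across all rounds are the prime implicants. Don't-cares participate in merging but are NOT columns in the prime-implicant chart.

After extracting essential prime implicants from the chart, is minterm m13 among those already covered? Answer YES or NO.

NO

Round 0: 00010✓ 00100✓ 01010✓ 01011✓ 01100✓ 01101✓ 01111✓ 10000✓ 10001✓ 10010✓ 10111✓ 11001✓ 11101✓ 11111✓
Round 1: -0010 -1101✓ -1111✓ 0-010 0-100 01-11 0101- 011-1✓ 0110- 1-001 1-111 100-0 1000- 11-01 111-1✓
Round 2: -11-1
PIs = {-0010, -11-1, 0-010, 0-100, 01-11, 0101-, 0110-, 1-001, 1-111, 100-0, 1000-, 11-01}
Coverage chart:
  m4: 0-100 ←essential
  m10: 0-010,0101-
  m11: 01-11,0101-
  m13: -11-1,0110-
  m15: -11-1,01-11
  m17: 1-001,1000-
  m18: -0010,100-0
  m23: 1-111 ←essential
  m25: 1-001,11-01
  m29: -11-1,11-01
  m31: -11-1,1-111
Essential: 0-100, 1-111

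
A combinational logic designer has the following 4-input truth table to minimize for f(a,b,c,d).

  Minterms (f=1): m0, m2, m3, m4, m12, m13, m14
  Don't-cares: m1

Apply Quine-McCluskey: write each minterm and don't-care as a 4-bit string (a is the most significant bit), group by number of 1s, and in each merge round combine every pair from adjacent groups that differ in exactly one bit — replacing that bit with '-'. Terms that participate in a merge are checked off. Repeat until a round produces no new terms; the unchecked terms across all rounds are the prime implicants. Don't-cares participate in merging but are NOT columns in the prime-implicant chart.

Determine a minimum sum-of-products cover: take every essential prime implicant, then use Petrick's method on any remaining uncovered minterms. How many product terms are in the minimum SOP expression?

4

size-2^0 implicants → 0000(✓)  0001(✓)  0010(✓)  0011(✓)  0100(✓)  1100(✓)  1101(✓)  1110(✓)
size-2^1 implicants → -100  0-00  00-0(✓)  00-1(✓)  000-(✓)  001-(✓)  11-0  110-
size-2^2 implicants → 00--
Unchecked terms (primes): -100, 0-00, 00--, 11-0, 110-
Minterm coverage:
  m0 ⊆ 0-00,00--
  m2 ⊆ 00-- [E]
  m3 ⊆ 00-- [E]
  m4 ⊆ -100,0-00
  m12 ⊆ -100,11-0,110-
  m13 ⊆ 110- [E]
  m14 ⊆ 11-0 [E]
E = {00--, 11-0, 110-}
Petrick residual → -100
Cover = bc'd' + a'b' + abd' + abc'  |cover|=4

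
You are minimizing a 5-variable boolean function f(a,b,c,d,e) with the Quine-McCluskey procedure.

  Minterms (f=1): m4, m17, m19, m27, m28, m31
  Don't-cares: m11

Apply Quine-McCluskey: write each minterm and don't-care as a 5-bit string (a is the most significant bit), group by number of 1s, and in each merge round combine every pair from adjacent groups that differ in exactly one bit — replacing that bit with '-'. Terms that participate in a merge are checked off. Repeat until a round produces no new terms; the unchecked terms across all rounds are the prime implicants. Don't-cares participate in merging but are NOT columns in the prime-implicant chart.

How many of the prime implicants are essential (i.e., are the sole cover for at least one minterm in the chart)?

size-2^0 implicants → 00100  01011(✓)  10001(✓)  10011(✓)  11011(✓)  11100  11111(✓)
size-2^1 implicants → -1011  1-011  100-1  11-11
Unchecked terms (primes): -1011, 00100, 1-011, 100-1, 11-11, 11100
Minterm coverage:
  m4 ⊆ 00100 [E]
  m17 ⊆ 100-1 [E]
  m19 ⊆ 1-011,100-1
  m27 ⊆ -1011,1-011,11-11
  m28 ⊆ 11100 [E]
  m31 ⊆ 11-11 [E]
E = {00100, 100-1, 11-11, 11100}

4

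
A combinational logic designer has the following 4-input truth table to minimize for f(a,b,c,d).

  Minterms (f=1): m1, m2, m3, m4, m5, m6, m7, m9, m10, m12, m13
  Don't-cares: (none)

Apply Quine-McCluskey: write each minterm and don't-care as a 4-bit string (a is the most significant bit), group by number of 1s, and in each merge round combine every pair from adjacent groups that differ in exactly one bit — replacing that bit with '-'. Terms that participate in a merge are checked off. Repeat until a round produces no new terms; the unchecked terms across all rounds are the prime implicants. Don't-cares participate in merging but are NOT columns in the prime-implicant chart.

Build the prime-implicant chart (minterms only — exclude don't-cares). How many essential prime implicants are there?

3

[col 0] 0001*, 0010*, 0011*, 0100*, 0101*, 0110*, 0111*, 1001*, 1010*, 1100*, 1101*
[col 1] -001*, -010, -100*, -101*, 0-01*, 0-10*, 0-11*, 00-1*, 001-*, 01-0*, 01-1*, 010-*, 011-*, 1-01*, 110-*
[col 2] --01, -10-, 0--1, 0-1-, 01--
Prime implicants: --01, -010, -10-, 0--1, 0-1-, 01--
PI chart (minterm → PIs covering it):
  1 | --01,0--1
  2 | -010,0-1-
  3 | 0--1,0-1-
  4 | -10-,01--
  5 | --01,-10-,0--1,01--
  6 | 0-1-,01--
  7 | 0--1,0-1-,01--
  9 | --01  (sole → essential)
  10 | -010  (sole → essential)
  12 | -10-  (sole → essential)
  13 | --01,-10-
Essential prime implicants: --01, -010, -10-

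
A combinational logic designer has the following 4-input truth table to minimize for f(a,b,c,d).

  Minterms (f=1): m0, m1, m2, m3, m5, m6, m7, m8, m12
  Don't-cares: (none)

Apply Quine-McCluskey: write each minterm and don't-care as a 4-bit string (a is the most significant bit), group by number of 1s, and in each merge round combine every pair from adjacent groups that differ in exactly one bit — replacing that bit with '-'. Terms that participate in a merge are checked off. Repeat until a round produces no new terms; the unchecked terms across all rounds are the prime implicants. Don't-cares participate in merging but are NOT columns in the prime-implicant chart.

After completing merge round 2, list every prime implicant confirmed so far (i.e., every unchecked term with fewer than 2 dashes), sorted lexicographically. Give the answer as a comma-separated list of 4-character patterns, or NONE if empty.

size-2^0 implicants → 0000(✓)  0001(✓)  0010(✓)  0011(✓)  0101(✓)  0110(✓)  0111(✓)  1000(✓)  1100(✓)
size-2^1 implicants → -000  0-01(✓)  0-10(✓)  0-11(✓)  00-0(✓)  00-1(✓)  000-(✓)  001-(✓)  01-1(✓)  011-(✓)  1-00
size-2^2 implicants → 0--1  0-1-  00--
Unchecked terms (primes): -000, 0--1, 0-1-, 00--, 1-00

-000, 1-00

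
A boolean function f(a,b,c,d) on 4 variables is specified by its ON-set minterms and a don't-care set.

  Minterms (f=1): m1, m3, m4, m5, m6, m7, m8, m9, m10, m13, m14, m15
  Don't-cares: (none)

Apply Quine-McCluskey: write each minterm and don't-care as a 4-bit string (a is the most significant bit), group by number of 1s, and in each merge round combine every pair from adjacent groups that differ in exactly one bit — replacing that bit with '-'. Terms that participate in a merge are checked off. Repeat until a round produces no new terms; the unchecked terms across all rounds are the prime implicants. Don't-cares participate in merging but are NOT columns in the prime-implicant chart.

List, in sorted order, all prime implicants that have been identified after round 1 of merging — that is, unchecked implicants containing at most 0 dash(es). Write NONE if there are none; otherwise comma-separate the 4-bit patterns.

Round 0: 0001✓ 0011✓ 0100✓ 0101✓ 0110✓ 0111✓ 1000✓ 1001✓ 1010✓ 1101✓ 1110✓ 1111✓
Round 1: -001✓ -101✓ -110✓ -111✓ 0-01✓ 0-11✓ 00-1✓ 01-0✓ 01-1✓ 010-✓ 011-✓ 1-01✓ 1-10 10-0 100- 11-1✓ 111-✓
Round 2: --01 -1-1 -11- 0--1 01--
PIs = {--01, -1-1, -11-, 0--1, 01--, 1-10, 10-0, 100-}

NONE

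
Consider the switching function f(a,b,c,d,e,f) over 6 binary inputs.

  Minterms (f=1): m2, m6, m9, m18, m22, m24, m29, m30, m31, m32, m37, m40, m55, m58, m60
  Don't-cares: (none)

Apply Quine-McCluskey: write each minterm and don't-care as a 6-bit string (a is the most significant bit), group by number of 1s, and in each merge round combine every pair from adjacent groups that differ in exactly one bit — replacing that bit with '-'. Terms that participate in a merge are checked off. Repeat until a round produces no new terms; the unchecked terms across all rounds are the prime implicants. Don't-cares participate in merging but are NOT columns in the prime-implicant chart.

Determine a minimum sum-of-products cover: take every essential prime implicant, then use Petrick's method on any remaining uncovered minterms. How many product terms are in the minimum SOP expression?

10

size-2^0 implicants → 000010(✓)  000110(✓)  001001  010010(✓)  010110(✓)  011000  011101(✓)  011110(✓)  011111(✓)  100000(✓)  100101  101000(✓)  110111  111010  111100
size-2^1 implicants → 0-0010(✓)  0-0110(✓)  000-10(✓)  01-110  010-10(✓)  0111-1  01111-  10-000
size-2^2 implicants → 0-0-10
Unchecked terms (primes): 0-0-10, 001001, 01-110, 011000, 0111-1, 01111-, 10-000, 100101, 110111, 111010, 111100
Minterm coverage:
  m2 ⊆ 0-0-10 [E]
  m6 ⊆ 0-0-10 [E]
  m9 ⊆ 001001 [E]
  m18 ⊆ 0-0-10 [E]
  m22 ⊆ 0-0-10,01-110
  m24 ⊆ 011000 [E]
  m29 ⊆ 0111-1 [E]
  m30 ⊆ 01-110,01111-
  m31 ⊆ 0111-1,01111-
  m32 ⊆ 10-000 [E]
  m37 ⊆ 100101 [E]
  m40 ⊆ 10-000 [E]
  m55 ⊆ 110111 [E]
  m58 ⊆ 111010 [E]
  m60 ⊆ 111100 [E]
E = {0-0-10, 001001, 011000, 0111-1, 10-000, 100101, 110111, 111010, 111100}
Petrick residual → 01-110
Cover = a'c'ef' + a'b'cd'e'f + a'bdef' + a'bcd'e'f' + a'bcdf + ab'd'e'f' + ab'c'de'f + abc'def + abcd'ef' + abcde'f'  |cover|=10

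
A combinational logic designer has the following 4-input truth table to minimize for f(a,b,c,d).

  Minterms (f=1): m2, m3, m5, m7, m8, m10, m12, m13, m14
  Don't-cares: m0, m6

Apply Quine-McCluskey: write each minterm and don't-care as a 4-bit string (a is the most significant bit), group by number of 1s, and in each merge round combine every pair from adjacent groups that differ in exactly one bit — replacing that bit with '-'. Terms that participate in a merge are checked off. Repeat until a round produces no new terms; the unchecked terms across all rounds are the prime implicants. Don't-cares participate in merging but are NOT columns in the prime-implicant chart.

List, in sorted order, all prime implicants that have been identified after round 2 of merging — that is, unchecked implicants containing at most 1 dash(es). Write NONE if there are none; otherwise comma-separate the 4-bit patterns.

Round 0: 0000✓ 0010✓ 0011✓ 0101✓ 0110✓ 0111✓ 1000✓ 1010✓ 1100✓ 1101✓ 1110✓
Round 1: -000✓ -010✓ -101 -110✓ 0-10✓ 0-11✓ 00-0✓ 001-✓ 01-1 011-✓ 1-00✓ 1-10✓ 10-0✓ 11-0✓ 110-
Round 2: --10 -0-0 0-1- 1--0
PIs = {--10, -0-0, -101, 0-1-, 01-1, 1--0, 110-}

-101, 01-1, 110-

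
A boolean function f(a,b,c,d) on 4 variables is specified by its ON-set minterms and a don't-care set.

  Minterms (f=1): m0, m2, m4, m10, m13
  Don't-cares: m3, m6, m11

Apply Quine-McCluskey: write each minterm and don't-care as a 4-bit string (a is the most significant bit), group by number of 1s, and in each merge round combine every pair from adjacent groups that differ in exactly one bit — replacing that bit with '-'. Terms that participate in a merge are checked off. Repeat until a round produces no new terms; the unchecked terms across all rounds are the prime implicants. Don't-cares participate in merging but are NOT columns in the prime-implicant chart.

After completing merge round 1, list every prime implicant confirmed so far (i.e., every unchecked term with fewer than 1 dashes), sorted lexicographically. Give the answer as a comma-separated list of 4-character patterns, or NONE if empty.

size-2^0 implicants → 0000(✓)  0010(✓)  0011(✓)  0100(✓)  0110(✓)  1010(✓)  1011(✓)  1101
size-2^1 implicants → -010(✓)  -011(✓)  0-00(✓)  0-10(✓)  00-0(✓)  001-(✓)  01-0(✓)  101-(✓)
size-2^2 implicants → -01-  0--0
Unchecked terms (primes): -01-, 0--0, 1101

1101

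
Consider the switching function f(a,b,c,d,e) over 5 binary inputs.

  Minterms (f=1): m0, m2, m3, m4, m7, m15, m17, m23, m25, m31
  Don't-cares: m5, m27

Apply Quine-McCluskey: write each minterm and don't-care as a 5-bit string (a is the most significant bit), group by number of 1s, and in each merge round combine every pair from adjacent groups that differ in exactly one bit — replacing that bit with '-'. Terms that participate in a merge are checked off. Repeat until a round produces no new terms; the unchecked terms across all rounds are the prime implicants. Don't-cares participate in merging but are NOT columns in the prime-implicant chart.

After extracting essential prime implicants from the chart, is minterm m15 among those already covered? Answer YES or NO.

[col 0] 00000*, 00010*, 00011*, 00100*, 00101*, 00111*, 01111*, 10001*, 10111*, 11001*, 11011*, 11111*
[col 1] -0111*, -1111*, 0-111*, 00-00, 00-11, 000-0, 0001-, 001-1, 0010-, 1-001, 1-111*, 11-11, 110-1
[col 2] --111
Prime implicants: --111, 00-00, 00-11, 000-0, 0001-, 001-1, 0010-, 1-001, 11-11, 110-1
PI chart (minterm → PIs covering it):
  0 | 00-00,000-0
  2 | 000-0,0001-
  3 | 00-11,0001-
  4 | 00-00,0010-
  7 | --111,00-11,001-1
  15 | --111  (sole → essential)
  17 | 1-001  (sole → essential)
  23 | --111  (sole → essential)
  25 | 1-001,110-1
  31 | --111,11-11
Essential prime implicants: --111, 1-001

YES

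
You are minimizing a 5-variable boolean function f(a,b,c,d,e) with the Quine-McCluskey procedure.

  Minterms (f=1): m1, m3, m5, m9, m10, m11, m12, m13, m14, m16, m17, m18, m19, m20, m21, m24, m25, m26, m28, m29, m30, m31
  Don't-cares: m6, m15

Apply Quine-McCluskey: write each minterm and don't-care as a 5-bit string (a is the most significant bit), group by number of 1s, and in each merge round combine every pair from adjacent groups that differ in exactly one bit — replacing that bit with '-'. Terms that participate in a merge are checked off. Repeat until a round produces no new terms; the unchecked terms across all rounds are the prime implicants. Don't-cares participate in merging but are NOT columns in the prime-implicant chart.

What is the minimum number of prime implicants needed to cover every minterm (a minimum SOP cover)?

6

Round 0: 00001✓ 00011✓ 00101✓ 00110✓ 01001✓ 01010✓ 01011✓ 01100✓ 01101✓ 01110✓ 01111✓ 10000✓ 10001✓ 10010✓ 10011✓ 10100✓ 10101✓ 11000✓ 11001✓ 11010✓ 11100✓ 11101✓ 11110✓ 11111✓
Round 1: -0001✓ -0011✓ -0101✓ -1001✓ -1010✓ -1100✓ -1101✓ -1110✓ -1111✓ 0-001✓ 0-011✓ 0-101✓ 0-110 00-01✓ 000-1✓ 01-01✓ 01-10✓ 01-11✓ 010-1✓ 0101-✓ 011-0✓ 011-1✓ 0110-✓ 0111-✓ 1-000✓ 1-001✓ 1-010✓ 1-100✓ 1-101✓ 10-00✓ 10-01✓ 100-0✓ 100-1✓ 1000-✓ 1001-✓ 1010-✓ 11-00✓ 11-01✓ 11-10✓ 110-0✓ 1100-✓ 111-0✓ 111-1✓ 1110-✓ 1111-✓
Round 2: --001✓ --101✓ -0-01✓ -00-1 -1-01✓ -1-10 -11-0✓ -11-1✓ -110-✓ -111-✓ 0--01✓ 0-0-1 01--1 01-1- 011--✓ 1--00✓ 1--01✓ 1-0-0 1-00-✓ 1-10-✓ 10-0-✓ 100-- 11--0 11-0-✓ 111--✓
Round 3: ---01 -11-- 1--0-
PIs = {---01, -00-1, -1-10, -11--, 0-0-1, 0-110, 01--1, 01-1-, 1--0-, 1-0-0, 100--, 11--0}
Coverage chart:
  m1: ---01,-00-1,0-0-1
  m3: -00-1,0-0-1
  m5: ---01 ←essential
  m9: ---01,0-0-1,01--1
  m10: -1-10,01-1-
  m11: 0-0-1,01--1,01-1-
  m12: -11-- ←essential
  m13: ---01,-11--,01--1
  m14: -1-10,-11--,0-110,01-1-
  m16: 1--0-,1-0-0,100--
  m17: ---01,-00-1,1--0-,100--
  m18: 1-0-0,100--
  m19: -00-1,100--
  m20: 1--0- ←essential
  m21: ---01,1--0-
  m24: 1--0-,1-0-0,11--0
  m25: ---01,1--0-
  m26: -1-10,1-0-0,11--0
  m28: -11--,1--0-,11--0
  m29: ---01,-11--,1--0-
  m30: -1-10,-11--,11--0
  m31: -11-- ←essential
Essential: ---01, -11--, 1--0-
Petrick residual → -00-1, 01-1-, 1-0-0
Min cover (6 terms): d'e + b'c'e + bc + a'bd + ad' + ac'e'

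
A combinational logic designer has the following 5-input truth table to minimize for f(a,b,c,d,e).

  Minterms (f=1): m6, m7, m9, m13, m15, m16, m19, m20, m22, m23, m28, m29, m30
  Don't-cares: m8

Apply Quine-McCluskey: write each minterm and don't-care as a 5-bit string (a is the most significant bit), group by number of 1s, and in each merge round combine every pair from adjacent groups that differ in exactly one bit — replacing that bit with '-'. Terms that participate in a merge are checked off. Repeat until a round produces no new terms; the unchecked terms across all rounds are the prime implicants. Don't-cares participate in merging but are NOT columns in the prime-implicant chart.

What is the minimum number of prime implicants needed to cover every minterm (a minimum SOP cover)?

[col 0] 00110*, 00111*, 01000*, 01001*, 01101*, 01111*, 10000*, 10011*, 10100*, 10110*, 10111*, 11100*, 11101*, 11110*
[col 1] -0110*, -0111*, -1101, 0-111, 0011-*, 01-01, 0100-, 011-1, 1-100*, 1-110*, 10-00, 10-11, 101-0*, 1011-*, 111-0*, 1110-
[col 2] -011-, 1-1-0
Prime implicants: -011-, -1101, 0-111, 01-01, 0100-, 011-1, 1-1-0, 10-00, 10-11, 1110-
PI chart (minterm → PIs covering it):
  6 | -011-  (sole → essential)
  7 | -011-,0-111
  9 | 01-01,0100-
  13 | -1101,01-01,011-1
  15 | 0-111,011-1
  16 | 10-00  (sole → essential)
  19 | 10-11  (sole → essential)
  20 | 1-1-0,10-00
  22 | -011-,1-1-0
  23 | -011-,10-11
  28 | 1-1-0,1110-
  29 | -1101,1110-
  30 | 1-1-0  (sole → essential)
Essential prime implicants: -011-, 1-1-0, 10-00, 10-11
Petrick residual → -1101, 0-111, 01-01
Minimum SOP uses 7 PIs: b'cd + bcd'e + a'cde + a'bd'e + ace' + ab'd'e' + ab'de

7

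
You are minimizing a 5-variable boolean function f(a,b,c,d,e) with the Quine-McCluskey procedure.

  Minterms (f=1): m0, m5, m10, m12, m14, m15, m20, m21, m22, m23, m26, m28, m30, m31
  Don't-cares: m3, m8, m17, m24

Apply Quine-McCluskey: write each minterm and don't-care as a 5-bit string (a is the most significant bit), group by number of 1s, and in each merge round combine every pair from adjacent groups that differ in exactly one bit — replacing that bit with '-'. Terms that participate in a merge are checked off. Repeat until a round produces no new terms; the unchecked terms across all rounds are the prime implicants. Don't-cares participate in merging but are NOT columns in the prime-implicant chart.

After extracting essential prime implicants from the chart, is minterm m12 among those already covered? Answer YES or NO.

YES

[col 0] 00000*, 00011, 00101*, 01000*, 01010*, 01100*, 01110*, 01111*, 10001*, 10100*, 10101*, 10110*, 10111*, 11000*, 11010*, 11100*, 11110*, 11111*
[col 1] -0101, -1000*, -1010*, -1100*, -1110*, -1111*, 0-000, 01-00*, 01-10*, 010-0*, 011-0*, 0111-*, 1-100*, 1-110*, 1-111*, 10-01, 101-0*, 101-1*, 1010-*, 1011-*, 11-00*, 11-10*, 110-0*, 111-0*, 1111-*
[col 2] -1-00*, -1-10*, -10-0*, -11-0*, -111-, 01--0*, 1-1-0, 1-11-, 101--, 11--0*
[col 3] -1--0
Prime implicants: -0101, -1--0, -111-, 0-000, 00011, 1-1-0, 1-11-, 10-01, 101--
PI chart (minterm → PIs covering it):
  0 | 0-000  (sole → essential)
  5 | -0101  (sole → essential)
  10 | -1--0  (sole → essential)
  12 | -1--0  (sole → essential)
  14 | -1--0,-111-
  15 | -111-  (sole → essential)
  20 | 1-1-0,101--
  21 | -0101,10-01,101--
  22 | 1-1-0,1-11-,101--
  23 | 1-11-,101--
  26 | -1--0  (sole → essential)
  28 | -1--0,1-1-0
  30 | -1--0,-111-,1-1-0,1-11-
  31 | -111-,1-11-
Essential prime implicants: -0101, -1--0, -111-, 0-000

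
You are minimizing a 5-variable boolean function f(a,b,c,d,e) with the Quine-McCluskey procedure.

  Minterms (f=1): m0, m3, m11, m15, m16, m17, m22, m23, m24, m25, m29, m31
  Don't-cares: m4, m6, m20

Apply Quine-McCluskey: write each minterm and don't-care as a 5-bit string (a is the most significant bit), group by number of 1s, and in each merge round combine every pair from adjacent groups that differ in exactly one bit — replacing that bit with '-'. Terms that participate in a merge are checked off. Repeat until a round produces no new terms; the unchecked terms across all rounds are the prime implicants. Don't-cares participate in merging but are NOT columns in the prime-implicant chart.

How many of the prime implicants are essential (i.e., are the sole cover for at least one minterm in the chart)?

size-2^0 implicants → 00000(✓)  00011(✓)  00100(✓)  00110(✓)  01011(✓)  01111(✓)  10000(✓)  10001(✓)  10100(✓)  10110(✓)  10111(✓)  11000(✓)  11001(✓)  11101(✓)  11111(✓)
size-2^1 implicants → -0000(✓)  -0100(✓)  -0110(✓)  -1111  0-011  00-00(✓)  001-0(✓)  01-11  1-000(✓)  1-001(✓)  1-111  10-00(✓)  1000-(✓)  101-0(✓)  1011-  11-01  1100-(✓)  111-1
size-2^2 implicants → -0-00  -01-0  1-00-
Unchecked terms (primes): -0-00, -01-0, -1111, 0-011, 01-11, 1-00-, 1-111, 1011-, 11-01, 111-1
Minterm coverage:
  m0 ⊆ -0-00 [E]
  m3 ⊆ 0-011 [E]
  m11 ⊆ 0-011,01-11
  m15 ⊆ -1111,01-11
  m16 ⊆ -0-00,1-00-
  m17 ⊆ 1-00- [E]
  m22 ⊆ -01-0,1011-
  m23 ⊆ 1-111,1011-
  m24 ⊆ 1-00- [E]
  m25 ⊆ 1-00-,11-01
  m29 ⊆ 11-01,111-1
  m31 ⊆ -1111,1-111,111-1
E = {-0-00, 0-011, 1-00-}

3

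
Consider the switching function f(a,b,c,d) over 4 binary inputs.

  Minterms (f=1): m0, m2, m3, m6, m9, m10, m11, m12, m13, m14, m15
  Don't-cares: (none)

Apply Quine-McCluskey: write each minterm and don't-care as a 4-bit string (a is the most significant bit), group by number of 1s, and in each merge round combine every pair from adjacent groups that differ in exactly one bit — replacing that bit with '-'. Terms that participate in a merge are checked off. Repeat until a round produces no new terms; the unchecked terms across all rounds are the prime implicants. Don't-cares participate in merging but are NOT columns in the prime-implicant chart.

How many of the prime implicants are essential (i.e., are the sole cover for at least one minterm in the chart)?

5

size-2^0 implicants → 0000(✓)  0010(✓)  0011(✓)  0110(✓)  1001(✓)  1010(✓)  1011(✓)  1100(✓)  1101(✓)  1110(✓)  1111(✓)
size-2^1 implicants → -010(✓)  -011(✓)  -110(✓)  0-10(✓)  00-0  001-(✓)  1-01(✓)  1-10(✓)  1-11(✓)  10-1(✓)  101-(✓)  11-0(✓)  11-1(✓)  110-(✓)  111-(✓)
size-2^2 implicants → --10  -01-  1--1  1-1-  11--
Unchecked terms (primes): --10, -01-, 00-0, 1--1, 1-1-, 11--
Minterm coverage:
  m0 ⊆ 00-0 [E]
  m2 ⊆ --10,-01-,00-0
  m3 ⊆ -01- [E]
  m6 ⊆ --10 [E]
  m9 ⊆ 1--1 [E]
  m10 ⊆ --10,-01-,1-1-
  m11 ⊆ -01-,1--1,1-1-
  m12 ⊆ 11-- [E]
  m13 ⊆ 1--1,11--
  m14 ⊆ --10,1-1-,11--
  m15 ⊆ 1--1,1-1-,11--
E = {--10, -01-, 00-0, 1--1, 11--}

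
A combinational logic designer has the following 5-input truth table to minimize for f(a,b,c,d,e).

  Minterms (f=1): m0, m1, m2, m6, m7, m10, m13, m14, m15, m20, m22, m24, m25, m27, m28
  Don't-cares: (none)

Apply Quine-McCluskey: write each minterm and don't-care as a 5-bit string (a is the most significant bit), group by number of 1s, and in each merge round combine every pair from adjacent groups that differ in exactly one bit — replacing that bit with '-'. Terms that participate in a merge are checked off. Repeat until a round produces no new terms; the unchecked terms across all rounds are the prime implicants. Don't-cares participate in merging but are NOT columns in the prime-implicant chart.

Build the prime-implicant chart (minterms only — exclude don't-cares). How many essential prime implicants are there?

5

size-2^0 implicants → 00000(✓)  00001(✓)  00010(✓)  00110(✓)  00111(✓)  01010(✓)  01101(✓)  01110(✓)  01111(✓)  10100(✓)  10110(✓)  11000(✓)  11001(✓)  11011(✓)  11100(✓)
size-2^1 implicants → -0110  0-010(✓)  0-110(✓)  0-111(✓)  00-10(✓)  000-0  0000-  0011-(✓)  01-10(✓)  011-1  0111-(✓)  1-100  101-0  11-00  110-1  1100-
size-2^2 implicants → 0--10  0-11-
Unchecked terms (primes): -0110, 0--10, 0-11-, 000-0, 0000-, 011-1, 1-100, 101-0, 11-00, 110-1, 1100-
Minterm coverage:
  m0 ⊆ 000-0,0000-
  m1 ⊆ 0000- [E]
  m2 ⊆ 0--10,000-0
  m6 ⊆ -0110,0--10,0-11-
  m7 ⊆ 0-11- [E]
  m10 ⊆ 0--10 [E]
  m13 ⊆ 011-1 [E]
  m14 ⊆ 0--10,0-11-
  m15 ⊆ 0-11-,011-1
  m20 ⊆ 1-100,101-0
  m22 ⊆ -0110,101-0
  m24 ⊆ 11-00,1100-
  m25 ⊆ 110-1,1100-
  m27 ⊆ 110-1 [E]
  m28 ⊆ 1-100,11-00
E = {0--10, 0-11-, 0000-, 011-1, 110-1}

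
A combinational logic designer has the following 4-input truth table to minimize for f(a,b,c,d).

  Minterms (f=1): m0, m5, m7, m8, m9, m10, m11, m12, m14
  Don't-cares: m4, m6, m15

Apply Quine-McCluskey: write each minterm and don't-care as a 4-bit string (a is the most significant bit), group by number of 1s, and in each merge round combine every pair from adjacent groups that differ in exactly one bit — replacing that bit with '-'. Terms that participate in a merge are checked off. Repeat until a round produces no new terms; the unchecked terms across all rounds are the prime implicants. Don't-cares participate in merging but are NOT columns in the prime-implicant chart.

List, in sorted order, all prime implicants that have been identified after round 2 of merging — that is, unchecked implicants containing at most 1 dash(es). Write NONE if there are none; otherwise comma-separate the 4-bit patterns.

Round 0: 0000✓ 0100✓ 0101✓ 0110✓ 0111✓ 1000✓ 1001✓ 1010✓ 1011✓ 1100✓ 1110✓ 1111✓
Round 1: -000✓ -100✓ -110✓ -111✓ 0-00✓ 01-0✓ 01-1✓ 010-✓ 011-✓ 1-00✓ 1-10✓ 1-11✓ 10-0✓ 10-1✓ 100-✓ 101-✓ 11-0✓ 111-✓
Round 2: --00 -1-0 -11- 01-- 1--0 1-1- 10--
PIs = {--00, -1-0, -11-, 01--, 1--0, 1-1-, 10--}

NONE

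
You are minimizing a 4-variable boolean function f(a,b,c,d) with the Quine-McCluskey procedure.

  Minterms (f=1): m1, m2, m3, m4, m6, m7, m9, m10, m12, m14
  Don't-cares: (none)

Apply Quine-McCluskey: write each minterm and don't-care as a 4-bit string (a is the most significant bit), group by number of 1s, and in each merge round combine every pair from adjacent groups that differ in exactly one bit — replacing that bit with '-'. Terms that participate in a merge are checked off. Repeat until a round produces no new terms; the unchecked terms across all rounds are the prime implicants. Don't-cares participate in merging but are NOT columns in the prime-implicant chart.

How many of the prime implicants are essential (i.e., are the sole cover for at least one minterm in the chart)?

4

Round 0: 0001✓ 0010✓ 0011✓ 0100✓ 0110✓ 0111✓ 1001✓ 1010✓ 1100✓ 1110✓
Round 1: -001 -010✓ -100✓ -110✓ 0-10✓ 0-11✓ 00-1 001-✓ 01-0✓ 011-✓ 1-10✓ 11-0✓
Round 2: --10 -1-0 0-1-
PIs = {--10, -001, -1-0, 0-1-, 00-1}
Coverage chart:
  m1: -001,00-1
  m2: --10,0-1-
  m3: 0-1-,00-1
  m4: -1-0 ←essential
  m6: --10,-1-0,0-1-
  m7: 0-1- ←essential
  m9: -001 ←essential
  m10: --10 ←essential
  m12: -1-0 ←essential
  m14: --10,-1-0
Essential: --10, -001, -1-0, 0-1-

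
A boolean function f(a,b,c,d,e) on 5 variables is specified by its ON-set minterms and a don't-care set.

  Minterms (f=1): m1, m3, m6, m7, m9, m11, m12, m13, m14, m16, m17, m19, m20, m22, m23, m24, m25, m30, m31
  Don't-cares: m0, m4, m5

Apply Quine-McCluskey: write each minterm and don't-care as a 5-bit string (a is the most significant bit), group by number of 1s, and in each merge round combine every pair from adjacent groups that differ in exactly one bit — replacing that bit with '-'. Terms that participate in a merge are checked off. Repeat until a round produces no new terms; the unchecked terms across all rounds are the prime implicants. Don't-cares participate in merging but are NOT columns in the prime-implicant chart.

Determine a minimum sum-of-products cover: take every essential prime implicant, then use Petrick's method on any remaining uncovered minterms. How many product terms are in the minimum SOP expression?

size-2^0 implicants → 00000(✓)  00001(✓)  00011(✓)  00100(✓)  00101(✓)  00110(✓)  00111(✓)  01001(✓)  01011(✓)  01100(✓)  01101(✓)  01110(✓)  10000(✓)  10001(✓)  10011(✓)  10100(✓)  10110(✓)  10111(✓)  11000(✓)  11001(✓)  11110(✓)  11111(✓)
size-2^1 implicants → -0000(✓)  -0001(✓)  -0011(✓)  -0100(✓)  -0110(✓)  -0111(✓)  -1001(✓)  -1110(✓)  0-001(✓)  0-011(✓)  0-100(✓)  0-101(✓)  0-110(✓)  00-00(✓)  00-01(✓)  00-11(✓)  000-1(✓)  0000-(✓)  001-0(✓)  001-1(✓)  0010-(✓)  0011-(✓)  01-01(✓)  010-1(✓)  011-0(✓)  0110-(✓)  1-000(✓)  1-001(✓)  1-110(✓)  1-111(✓)  10-00(✓)  10-11(✓)  100-1(✓)  1000-(✓)  101-0(✓)  1011-(✓)  1100-(✓)  1111-(✓)
size-2^2 implicants → --001  --110  -0-00  -0-11  -00-1  -000-  -01-0  -011-  0--01  0-0-1  0-1-0  0-10-  00--1  00-0-  001--  1-00-  1-11-
Unchecked terms (primes): --001, --110, -0-00, -0-11, -00-1, -000-, -01-0, -011-, 0--01, 0-0-1, 0-1-0, 0-10-, 00--1, 00-0-, 001--, 1-00-, 1-11-
Minterm coverage:
  m1 ⊆ --001,-00-1,-000-,0--01,0-0-1,00--1,00-0-
  m3 ⊆ -0-11,-00-1,0-0-1,00--1
  m6 ⊆ --110,-01-0,-011-,0-1-0,001--
  m7 ⊆ -0-11,-011-,00--1,001--
  m9 ⊆ --001,0--01,0-0-1
  m11 ⊆ 0-0-1 [E]
  m12 ⊆ 0-1-0,0-10-
  m13 ⊆ 0--01,0-10-
  m14 ⊆ --110,0-1-0
  m16 ⊆ -0-00,-000-,1-00-
  m17 ⊆ --001,-00-1,-000-,1-00-
  m19 ⊆ -0-11,-00-1
  m20 ⊆ -0-00,-01-0
  m22 ⊆ --110,-01-0,-011-,1-11-
  m23 ⊆ -0-11,-011-,1-11-
  m24 ⊆ 1-00- [E]
  m25 ⊆ --001,1-00-
  m30 ⊆ --110,1-11-
  m31 ⊆ 1-11- [E]
E = {0-0-1, 1-00-, 1-11-}
Petrick residual → --110, -0-00, -0-11, 0-10-
Cover = cde' + b'd'e' + b'de + a'c'e + a'cd' + ac'd' + acd  |cover|=7

7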